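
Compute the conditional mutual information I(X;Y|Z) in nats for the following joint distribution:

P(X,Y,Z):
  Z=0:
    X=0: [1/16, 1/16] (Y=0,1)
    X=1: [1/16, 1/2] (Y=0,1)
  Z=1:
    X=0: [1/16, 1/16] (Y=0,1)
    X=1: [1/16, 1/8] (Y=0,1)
0.0474 nats

Conditional mutual information: I(X;Y|Z) = H(X|Z) + H(Y|Z) - H(X,Y|Z)

H(Z) = 0.6211
H(X,Z) = 1.1574 → H(X|Z) = 0.5363
H(Y,Z) = 1.1574 → H(Y|Z) = 0.5363
H(X,Y,Z) = 1.6462 → H(X,Y|Z) = 1.0251

I(X;Y|Z) = 0.5363 + 0.5363 - 1.0251 = 0.0474 nats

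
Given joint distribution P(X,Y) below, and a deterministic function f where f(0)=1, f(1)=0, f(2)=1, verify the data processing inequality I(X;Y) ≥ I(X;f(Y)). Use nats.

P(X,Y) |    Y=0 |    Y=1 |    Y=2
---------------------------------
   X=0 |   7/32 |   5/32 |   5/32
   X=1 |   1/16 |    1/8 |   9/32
I(X;Y) = 0.0639, I(X;f(Y)) = 0.0005, inequality holds: 0.0639 ≥ 0.0005

Data Processing Inequality: For any Markov chain X → Y → Z, we have I(X;Y) ≥ I(X;Z).

Here Z = f(Y) is a deterministic function of Y, forming X → Y → Z.

Original I(X;Y) = 0.0639 nats

After applying f:
P(X,Z) where Z=f(Y):
- P(X,Z=0) = P(X,Y=1)
- P(X,Z=1) = P(X,Y=0) + P(X,Y=2)

I(X;Z) = I(X;f(Y)) = 0.0005 nats

Verification: 0.0639 ≥ 0.0005 ✓

Information cannot be created by processing; the function f can only lose information about X.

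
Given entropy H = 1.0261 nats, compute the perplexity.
2.7902

Perplexity is e^H (or exp(H) for natural log).

H = 1.0261 nats
Perplexity = e^1.0261 = 2.7902

Interpretation: The model's uncertainty is equivalent to choosing uniformly among 2.8 options.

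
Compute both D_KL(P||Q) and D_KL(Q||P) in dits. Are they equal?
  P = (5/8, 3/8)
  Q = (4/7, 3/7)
D_KL(P||Q) = 0.0026, D_KL(Q||P) = 0.0026

KL divergence is not symmetric: D_KL(P||Q) ≠ D_KL(Q||P) in general.

D_KL(P||Q) = 0.0026 dits
D_KL(Q||P) = 0.0026 dits

In this case they happen to be equal (to 4 decimal places).

This asymmetry is why KL divergence is not a true distance metric.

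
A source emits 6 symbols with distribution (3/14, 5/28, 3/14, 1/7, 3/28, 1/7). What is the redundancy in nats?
0.0286 nats

Redundancy measures how far a source is from maximum entropy:
R = H_max - H(X)

Maximum entropy for 6 symbols: H_max = log_e(6) = 1.7918 nats
Actual entropy: H(X) = 1.7631 nats
Redundancy: R = 1.7918 - 1.7631 = 0.0286 nats

This redundancy represents potential for compression: the source could be compressed by 0.0286 nats per symbol.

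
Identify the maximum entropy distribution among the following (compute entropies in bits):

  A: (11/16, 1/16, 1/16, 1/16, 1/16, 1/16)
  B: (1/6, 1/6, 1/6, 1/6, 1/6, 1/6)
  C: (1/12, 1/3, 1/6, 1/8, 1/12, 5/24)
B

For a discrete distribution over n outcomes, entropy is maximized by the uniform distribution.

Computing entropies:
H(A) = 1.6216 bits
H(B) = 2.5850 bits
H(C) = 2.4031 bits

The uniform distribution (where all probabilities equal 1/6) achieves the maximum entropy of log_2(6) = 2.5850 bits.

Distribution B has the highest entropy.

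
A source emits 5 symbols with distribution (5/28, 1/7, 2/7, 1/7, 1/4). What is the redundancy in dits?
0.0179 dits

Redundancy measures how far a source is from maximum entropy:
R = H_max - H(X)

Maximum entropy for 5 symbols: H_max = log_10(5) = 0.6990 dits
Actual entropy: H(X) = 0.6810 dits
Redundancy: R = 0.6990 - 0.6810 = 0.0179 dits

This redundancy represents potential for compression: the source could be compressed by 0.0179 dits per symbol.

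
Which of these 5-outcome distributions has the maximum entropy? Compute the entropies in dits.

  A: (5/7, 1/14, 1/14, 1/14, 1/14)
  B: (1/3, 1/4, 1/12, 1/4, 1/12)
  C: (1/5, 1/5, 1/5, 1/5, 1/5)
C

For a discrete distribution over n outcomes, entropy is maximized by the uniform distribution.

Computing entropies:
H(A) = 0.4318 dits
H(B) = 0.6399 dits
H(C) = 0.6990 dits

The uniform distribution (where all probabilities equal 1/5) achieves the maximum entropy of log_10(5) = 0.6990 dits.

Distribution C has the highest entropy.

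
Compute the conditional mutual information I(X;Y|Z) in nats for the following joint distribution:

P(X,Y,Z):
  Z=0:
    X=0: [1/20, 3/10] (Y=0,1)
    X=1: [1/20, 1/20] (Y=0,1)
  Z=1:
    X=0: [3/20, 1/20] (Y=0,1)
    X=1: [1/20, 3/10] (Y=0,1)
0.1300 nats

Conditional mutual information: I(X;Y|Z) = H(X|Z) + H(Y|Z) - H(X,Y|Z)

H(Z) = 0.6881
H(X,Z) = 1.2870 → H(X|Z) = 0.5989
H(Y,Z) = 1.2870 → H(Y|Z) = 0.5989
H(X,Y,Z) = 1.7559 → H(X,Y|Z) = 1.0677

I(X;Y|Z) = 0.5989 + 0.5989 - 1.0677 = 0.1300 nats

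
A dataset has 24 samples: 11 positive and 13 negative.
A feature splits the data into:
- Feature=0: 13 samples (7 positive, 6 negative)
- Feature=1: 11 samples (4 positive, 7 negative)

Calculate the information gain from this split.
0.0222 bits

Information Gain = H(Y) - H(Y|Feature)

Before split:
P(positive) = 11/24 = 0.4583
H(Y) = 0.9950 bits

After split:
Feature=0: H = 0.9957 bits (weight = 13/24)
Feature=1: H = 0.9457 bits (weight = 11/24)
H(Y|Feature) = (13/24)×0.9957 + (11/24)×0.9457 = 0.9728 bits

Information Gain = 0.9950 - 0.9728 = 0.0222 bits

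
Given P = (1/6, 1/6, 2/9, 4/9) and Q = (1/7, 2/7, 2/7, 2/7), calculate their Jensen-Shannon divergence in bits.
0.0275 bits

Jensen-Shannon divergence is:
JSD(P||Q) = 0.5 × D_KL(P||M) + 0.5 × D_KL(Q||M)
where M = 0.5 × (P + Q) is the mixture distribution.

M = 0.5 × (1/6, 1/6, 2/9, 4/9) + 0.5 × (1/7, 2/7, 2/7, 2/7) = (0.154762, 0.22619, 0.253968, 0.365079)

D_KL(P||M) = 0.0277 bits
D_KL(Q||M) = 0.0273 bits

JSD(P||Q) = 0.5 × 0.0277 + 0.5 × 0.0273 = 0.0275 bits

Unlike KL divergence, JSD is symmetric and bounded: 0 ≤ JSD ≤ log(2).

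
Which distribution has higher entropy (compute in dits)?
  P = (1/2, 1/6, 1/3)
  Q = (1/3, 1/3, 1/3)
Q

Computing entropies in dits:
H(P) = 0.4392
H(Q) = 0.4771

Distribution Q has higher entropy.

Intuition: The distribution closer to uniform (more spread out) has higher entropy.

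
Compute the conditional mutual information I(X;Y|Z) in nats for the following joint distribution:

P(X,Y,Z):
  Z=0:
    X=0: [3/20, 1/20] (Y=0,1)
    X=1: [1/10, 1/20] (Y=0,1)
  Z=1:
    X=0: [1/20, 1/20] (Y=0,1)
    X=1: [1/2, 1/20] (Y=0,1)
0.0436 nats

Conditional mutual information: I(X;Y|Z) = H(X|Z) + H(Y|Z) - H(X,Y|Z)

H(Z) = 0.6474
H(X,Z) = 1.1655 → H(X|Z) = 0.5181
H(Y,Z) = 1.1359 → H(Y|Z) = 0.4885
H(X,Y,Z) = 1.6103 → H(X,Y|Z) = 0.9629

I(X;Y|Z) = 0.5181 + 0.4885 - 0.9629 = 0.0436 nats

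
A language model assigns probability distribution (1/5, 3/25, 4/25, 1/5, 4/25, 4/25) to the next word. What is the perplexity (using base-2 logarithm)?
5.9171

Perplexity is 2^H (or exp(H) for natural log).

First, H = -Σ p log p = 2.5649 bits
Perplexity = 2^2.5649 = 5.9171

Interpretation: The model's uncertainty is equivalent to choosing uniformly among 5.9 options.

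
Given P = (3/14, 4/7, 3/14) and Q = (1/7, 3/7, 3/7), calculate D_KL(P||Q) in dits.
0.0446 dits

KL divergence: D_KL(P||Q) = Σ p(x) log(p(x)/q(x))

Computing term by term:
  x=0: 3/14 × log_10[(3/14)/(1/7)] = 3/14 × 0.1761 = 0.0377
  x=1: 4/7 × log_10[(4/7)/(3/7)] = 4/7 × 0.1249 = 0.0714
  x=2: 3/14 × log_10[(3/14)/(3/7)] = 3/14 × -0.3010 = -0.0645

D_KL(P||Q) = 0.0446 dits

Note: KL divergence is always non-negative and equals 0 iff P = Q.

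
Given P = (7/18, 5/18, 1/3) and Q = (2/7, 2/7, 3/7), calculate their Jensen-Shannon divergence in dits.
0.0030 dits

Jensen-Shannon divergence is:
JSD(P||Q) = 0.5 × D_KL(P||M) + 0.5 × D_KL(Q||M)
where M = 0.5 × (P + Q) is the mixture distribution.

M = 0.5 × (7/18, 5/18, 1/3) + 0.5 × (2/7, 2/7, 3/7) = (0.337302, 0.281746, 8/21)

D_KL(P||M) = 0.0030 dits
D_KL(Q||M) = 0.0031 dits

JSD(P||Q) = 0.5 × 0.0030 + 0.5 × 0.0031 = 0.0030 dits

Unlike KL divergence, JSD is symmetric and bounded: 0 ≤ JSD ≤ log(2).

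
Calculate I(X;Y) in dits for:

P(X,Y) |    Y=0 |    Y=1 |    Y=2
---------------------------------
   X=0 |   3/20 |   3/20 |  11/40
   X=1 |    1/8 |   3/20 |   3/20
0.0037 dits

Mutual information: I(X;Y) = H(X) + H(Y) - H(X,Y)

Marginals:
P(X) = (23/40, 17/40), H(X) = 0.2961 dits
P(Y) = (11/40, 3/10, 17/40), H(Y) = 0.4690 dits

Joint entropy: H(X,Y) = 0.7614 dits

I(X;Y) = 0.2961 + 0.4690 - 0.7614 = 0.0037 dits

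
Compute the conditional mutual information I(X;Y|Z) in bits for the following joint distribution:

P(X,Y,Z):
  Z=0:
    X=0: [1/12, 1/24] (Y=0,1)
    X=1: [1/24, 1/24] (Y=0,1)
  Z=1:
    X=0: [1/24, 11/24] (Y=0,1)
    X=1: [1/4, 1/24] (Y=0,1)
0.3763 bits

Conditional mutual information: I(X;Y|Z) = H(X|Z) + H(Y|Z) - H(X,Y|Z)

H(Z) = 0.7383
H(X,Z) = 1.6922 → H(X|Z) = 0.9539
H(Y,Z) = 1.6922 → H(Y|Z) = 0.9539
H(X,Y,Z) = 2.2698 → H(X,Y|Z) = 1.5315

I(X;Y|Z) = 0.9539 + 0.9539 - 1.5315 = 0.3763 bits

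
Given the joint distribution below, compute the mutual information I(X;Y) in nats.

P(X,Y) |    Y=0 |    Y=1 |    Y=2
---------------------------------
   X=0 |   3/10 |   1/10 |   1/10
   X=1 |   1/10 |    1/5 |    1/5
0.0863 nats

Mutual information: I(X;Y) = H(X) + H(Y) - H(X,Y)

Marginals:
P(X) = (1/2, 1/2), H(X) = 0.6931 nats
P(Y) = (2/5, 3/10, 3/10), H(Y) = 1.0889 nats

Joint entropy: H(X,Y) = 1.6957 nats

I(X;Y) = 0.6931 + 1.0889 - 1.6957 = 0.0863 nats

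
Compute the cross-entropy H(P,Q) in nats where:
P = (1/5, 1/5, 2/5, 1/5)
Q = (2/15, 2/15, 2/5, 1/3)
1.3922 nats

Cross-entropy: H(P,Q) = -Σ p(x) log q(x)

Alternatively: H(P,Q) = H(P) + D_KL(P||Q)
H(P) = 1.3322 nats
D_KL(P||Q) = 0.0600 nats

H(P,Q) = 1.3322 + 0.0600 = 1.3922 nats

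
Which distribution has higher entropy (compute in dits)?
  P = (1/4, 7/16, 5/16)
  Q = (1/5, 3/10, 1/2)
P

Computing entropies in dits:
H(P) = 0.4654
H(Q) = 0.4472

Distribution P has higher entropy.

Intuition: The distribution closer to uniform (more spread out) has higher entropy.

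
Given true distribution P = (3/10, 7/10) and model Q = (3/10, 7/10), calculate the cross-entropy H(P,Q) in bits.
0.8813 bits

Cross-entropy: H(P,Q) = -Σ p(x) log q(x)

Alternatively: H(P,Q) = H(P) + D_KL(P||Q)
H(P) = 0.8813 bits
D_KL(P||Q) = 0.0000 bits

H(P,Q) = 0.8813 + 0.0000 = 0.8813 bits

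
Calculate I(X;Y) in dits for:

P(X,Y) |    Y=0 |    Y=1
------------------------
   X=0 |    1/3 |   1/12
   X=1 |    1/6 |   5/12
0.0589 dits

Mutual information: I(X;Y) = H(X) + H(Y) - H(X,Y)

Marginals:
P(X) = (5/12, 7/12), H(X) = 0.2950 dits
P(Y) = (1/2, 1/2), H(Y) = 0.3010 dits

Joint entropy: H(X,Y) = 0.5371 dits

I(X;Y) = 0.2950 + 0.3010 - 0.5371 = 0.0589 dits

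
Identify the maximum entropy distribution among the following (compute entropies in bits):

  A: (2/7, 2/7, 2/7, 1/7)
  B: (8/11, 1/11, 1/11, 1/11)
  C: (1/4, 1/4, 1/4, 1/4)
C

For a discrete distribution over n outcomes, entropy is maximized by the uniform distribution.

Computing entropies:
H(A) = 1.9502 bits
H(B) = 1.2776 bits
H(C) = 2.0000 bits

The uniform distribution (where all probabilities equal 1/4) achieves the maximum entropy of log_2(4) = 2.0000 bits.

Distribution C has the highest entropy.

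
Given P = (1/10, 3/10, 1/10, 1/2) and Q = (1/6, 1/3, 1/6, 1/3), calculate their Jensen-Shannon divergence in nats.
0.0173 nats

Jensen-Shannon divergence is:
JSD(P||Q) = 0.5 × D_KL(P||M) + 0.5 × D_KL(Q||M)
where M = 0.5 × (P + Q) is the mixture distribution.

M = 0.5 × (1/10, 3/10, 1/10, 1/2) + 0.5 × (1/6, 1/3, 1/6, 1/3) = (2/15, 0.316667, 2/15, 5/12)

D_KL(P||M) = 0.0174 nats
D_KL(Q||M) = 0.0171 nats

JSD(P||Q) = 0.5 × 0.0174 + 0.5 × 0.0171 = 0.0173 nats

Unlike KL divergence, JSD is symmetric and bounded: 0 ≤ JSD ≤ log(2).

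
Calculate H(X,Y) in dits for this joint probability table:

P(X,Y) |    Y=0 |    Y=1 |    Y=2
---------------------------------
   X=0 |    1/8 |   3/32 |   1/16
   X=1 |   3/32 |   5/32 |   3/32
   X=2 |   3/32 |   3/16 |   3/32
0.9323 dits

Joint entropy is H(X,Y) = -Σ_{x,y} p(x,y) log p(x,y).

Summing over all non-zero entries:
H(X,Y) = -[1/8·log_10(1/8) + 3/32·log_10(3/32) + 1/16·log_10(1/16) + 3/32·log_10(3/32) + 5/32·log_10(5/32) + 3/32·log_10(3/32) + 3/32·log_10(3/32) + 3/16·log_10(3/16) + 3/32·log_10(3/32)]
H(X,Y) = 0.9323 dits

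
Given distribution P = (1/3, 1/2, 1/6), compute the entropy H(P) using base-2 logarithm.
1.4591 bits

Shannon entropy is H(X) = -Σ p(x) log p(x).

For P = (1/3, 1/2, 1/6):
H = -1/3 × log_2(1/3) -1/2 × log_2(1/2) -1/6 × log_2(1/6)
H = 1.4591 bits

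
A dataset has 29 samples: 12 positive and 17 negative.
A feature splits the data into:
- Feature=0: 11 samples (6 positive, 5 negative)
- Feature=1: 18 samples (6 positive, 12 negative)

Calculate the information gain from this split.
0.0314 bits

Information Gain = H(Y) - H(Y|Feature)

Before split:
P(positive) = 12/29 = 0.4138
H(Y) = 0.9784 bits

After split:
Feature=0: H = 0.9940 bits (weight = 11/29)
Feature=1: H = 0.9183 bits (weight = 18/29)
H(Y|Feature) = (11/29)×0.9940 + (18/29)×0.9183 = 0.9470 bits

Information Gain = 0.9784 - 0.9470 = 0.0314 bits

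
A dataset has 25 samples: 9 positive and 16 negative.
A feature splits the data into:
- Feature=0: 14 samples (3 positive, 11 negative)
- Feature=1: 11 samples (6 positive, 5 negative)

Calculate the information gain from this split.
0.0855 bits

Information Gain = H(Y) - H(Y|Feature)

Before split:
P(positive) = 9/25 = 0.3600
H(Y) = 0.9427 bits

After split:
Feature=0: H = 0.7496 bits (weight = 14/25)
Feature=1: H = 0.9940 bits (weight = 11/25)
H(Y|Feature) = (14/25)×0.7496 + (11/25)×0.9940 = 0.8571 bits

Information Gain = 0.9427 - 0.8571 = 0.0855 bits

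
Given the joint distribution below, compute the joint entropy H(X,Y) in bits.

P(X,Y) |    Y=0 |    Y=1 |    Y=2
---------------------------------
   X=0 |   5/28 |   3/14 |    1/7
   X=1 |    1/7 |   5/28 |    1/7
2.5670 bits

Joint entropy is H(X,Y) = -Σ_{x,y} p(x,y) log p(x,y).

Summing over all non-zero entries:
H(X,Y) = -[5/28·log_2(5/28) + 3/14·log_2(3/14) + 1/7·log_2(1/7) + 1/7·log_2(1/7) + 5/28·log_2(5/28) + 1/7·log_2(1/7)]
H(X,Y) = 2.5670 bits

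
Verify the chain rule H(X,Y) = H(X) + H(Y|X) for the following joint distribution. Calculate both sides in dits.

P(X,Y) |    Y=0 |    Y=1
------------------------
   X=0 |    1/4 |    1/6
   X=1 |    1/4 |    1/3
H(X,Y) = 0.5898, H(X) = 0.2950, H(Y|X) = 0.2948 (all in dits)

Chain rule: H(X,Y) = H(X) + H(Y|X)

Left side — joint entropy directly:
H(X,Y) = -Σ p(x,y) log p(x,y) = 0.5898 dits

Right side — compute H(Y|X) from the conditional distributions:
P(X) = (5/12, 7/12), so H(X) = 0.2950 dits
H(Y|X) = Σ_x P(X=x) · H(Y|X=x):
  P(Y|X=0) = (3/5, 2/5), H(Y|X=0) = 0.2923, weight P(X=0) = 5/12
  P(Y|X=1) = (3/7, 4/7), H(Y|X=1) = 0.2966, weight P(X=1) = 7/12
H(Y|X) = 0.2948 dits

H(X) + H(Y|X) = 0.2950 + 0.2948 = 0.5898 dits

Both sides equal 0.5898 dits. ✓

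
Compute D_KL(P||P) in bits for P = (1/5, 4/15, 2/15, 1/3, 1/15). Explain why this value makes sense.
0.0000 bits

KL divergence satisfies the Gibbs inequality: D_KL(P||Q) ≥ 0 for all distributions P, Q.

D_KL(P||Q) = Σ p(x) log(p(x)/q(x))
Each term is p(x) × log_2(p(x)/p(x)) = p(x) × log_2(1) = 0, so the sum is 0.
D_KL(P||Q) = 0.0000 bits

When P = Q, the KL divergence is exactly 0, as there is no 'divergence' between identical distributions.

This non-negativity is a fundamental property: relative entropy cannot be negative because it measures how different Q is from P.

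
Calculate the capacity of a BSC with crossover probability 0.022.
0.8475 bits

For a binary symmetric channel (BSC) with error probability p:
Capacity C = 1 - H(p) bits per symbol

where H(p) = -p log₂(p) - (1-p) log₂(1-p) is the binary entropy function.

H(0.022) = 0.1525 bits
C = 1 - 0.1525 = 0.8475 bits per symbol

This means we can reliably transmit up to 0.8475 bits of information per channel use.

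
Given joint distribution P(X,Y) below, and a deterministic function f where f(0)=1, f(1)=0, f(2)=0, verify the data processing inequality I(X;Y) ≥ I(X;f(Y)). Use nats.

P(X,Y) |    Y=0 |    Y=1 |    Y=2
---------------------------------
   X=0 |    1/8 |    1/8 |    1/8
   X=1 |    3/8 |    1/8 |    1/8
I(X;Y) = 0.0338, I(X;f(Y)) = 0.0338, inequality holds: 0.0338 ≥ 0.0338

Data Processing Inequality: For any Markov chain X → Y → Z, we have I(X;Y) ≥ I(X;Z).

Here Z = f(Y) is a deterministic function of Y, forming X → Y → Z.

Original I(X;Y) = 0.0338 nats

After applying f:
P(X,Z) where Z=f(Y):
- P(X,Z=0) = P(X,Y=1) + P(X,Y=2)
- P(X,Z=1) = P(X,Y=0)

I(X;Z) = I(X;f(Y)) = 0.0338 nats

Verification: 0.0338 ≥ 0.0338 ✓

Information cannot be created by processing; the function f can only lose information about X.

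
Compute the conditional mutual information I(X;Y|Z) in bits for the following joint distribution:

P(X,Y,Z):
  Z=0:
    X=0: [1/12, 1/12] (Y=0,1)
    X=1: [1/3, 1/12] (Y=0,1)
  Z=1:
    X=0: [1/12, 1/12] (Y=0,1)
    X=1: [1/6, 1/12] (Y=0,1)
0.0443 bits

Conditional mutual information: I(X;Y|Z) = H(X|Z) + H(Y|Z) - H(X,Y|Z)

H(Z) = 0.9799
H(X,Z) = 1.8879 → H(X|Z) = 0.9080
H(Y,Z) = 1.8879 → H(Y|Z) = 0.9080
H(X,Y,Z) = 2.7516 → H(X,Y|Z) = 1.7718

I(X;Y|Z) = 0.9080 + 0.9080 - 1.7718 = 0.0443 bits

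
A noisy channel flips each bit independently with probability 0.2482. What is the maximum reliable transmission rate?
0.1916 bits

For a binary symmetric channel (BSC) with error probability p:
Capacity C = 1 - H(p) bits per symbol

where H(p) = -p log₂(p) - (1-p) log₂(1-p) is the binary entropy function.

H(0.2482) = 0.8084 bits
C = 1 - 0.8084 = 0.1916 bits per symbol

This means we can reliably transmit up to 0.1916 bits of information per channel use.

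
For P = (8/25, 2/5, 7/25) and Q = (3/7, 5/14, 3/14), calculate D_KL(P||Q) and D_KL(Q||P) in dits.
D_KL(P||Q) = 0.0116, D_KL(Q||P) = 0.0119

KL divergence is not symmetric: D_KL(P||Q) ≠ D_KL(Q||P) in general.

D_KL(P||Q) = 0.0116 dits
D_KL(Q||P) = 0.0119 dits

No, they are not equal!

This asymmetry is why KL divergence is not a true distance metric.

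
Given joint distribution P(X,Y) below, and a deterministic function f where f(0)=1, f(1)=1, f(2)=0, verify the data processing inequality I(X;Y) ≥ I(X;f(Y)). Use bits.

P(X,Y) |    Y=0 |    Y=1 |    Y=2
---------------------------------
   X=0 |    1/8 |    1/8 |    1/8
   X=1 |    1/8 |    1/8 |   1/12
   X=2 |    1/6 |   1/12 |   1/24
I(X;Y) = 0.0377, I(X;f(Y)) = 0.0239, inequality holds: 0.0377 ≥ 0.0239

Data Processing Inequality: For any Markov chain X → Y → Z, we have I(X;Y) ≥ I(X;Z).

Here Z = f(Y) is a deterministic function of Y, forming X → Y → Z.

Original I(X;Y) = 0.0377 bits

After applying f:
P(X,Z) where Z=f(Y):
- P(X,Z=0) = P(X,Y=2)
- P(X,Z=1) = P(X,Y=0) + P(X,Y=1)

I(X;Z) = I(X;f(Y)) = 0.0239 bits

Verification: 0.0377 ≥ 0.0239 ✓

Information cannot be created by processing; the function f can only lose information about X.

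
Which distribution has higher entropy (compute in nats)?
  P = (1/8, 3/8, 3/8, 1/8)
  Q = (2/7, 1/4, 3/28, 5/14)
Q

Computing entropies in nats:
H(P) = 1.2555
H(Q) = 1.3115

Distribution Q has higher entropy.

Intuition: The distribution closer to uniform (more spread out) has higher entropy.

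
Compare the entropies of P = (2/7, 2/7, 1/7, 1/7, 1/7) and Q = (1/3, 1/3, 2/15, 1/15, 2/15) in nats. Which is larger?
P

Computing entropies in nats:
H(P) = 1.5498
H(Q) = 1.4503

Distribution P has higher entropy.

Intuition: The distribution closer to uniform (more spread out) has higher entropy.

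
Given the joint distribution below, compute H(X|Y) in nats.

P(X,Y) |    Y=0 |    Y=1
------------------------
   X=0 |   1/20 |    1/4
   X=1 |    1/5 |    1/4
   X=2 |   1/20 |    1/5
1.0256 nats

Using the chain rule: H(X|Y) = H(X,Y) - H(Y)

First, compute H(X,Y) = 1.6365 nats

Marginal P(Y) = (3/10, 7/10)
H(Y) = 0.6109 nats

H(X|Y) = H(X,Y) - H(Y) = 1.6365 - 0.6109 = 1.0256 nats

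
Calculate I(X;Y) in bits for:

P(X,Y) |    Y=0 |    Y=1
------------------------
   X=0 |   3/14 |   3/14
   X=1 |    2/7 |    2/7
0.0000 bits

Mutual information: I(X;Y) = H(X) + H(Y) - H(X,Y)

Marginals:
P(X) = (3/7, 4/7), H(X) = 0.9852 bits
P(Y) = (1/2, 1/2), H(Y) = 1.0000 bits

Joint entropy: H(X,Y) = 1.9852 bits

I(X;Y) = 0.9852 + 1.0000 - 1.9852 = 0.0000 bits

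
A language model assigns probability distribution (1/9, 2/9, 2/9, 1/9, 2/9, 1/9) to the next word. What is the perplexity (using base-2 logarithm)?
5.6696

Perplexity is 2^H (or exp(H) for natural log).

First, H = -Σ p log p = 2.5033 bits
Perplexity = 2^2.5033 = 5.6696

Interpretation: The model's uncertainty is equivalent to choosing uniformly among 5.7 options.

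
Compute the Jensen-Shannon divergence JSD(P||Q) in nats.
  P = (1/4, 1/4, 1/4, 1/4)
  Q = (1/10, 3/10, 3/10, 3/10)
0.0200 nats

Jensen-Shannon divergence is:
JSD(P||Q) = 0.5 × D_KL(P||M) + 0.5 × D_KL(Q||M)
where M = 0.5 × (P + Q) is the mixture distribution.

M = 0.5 × (1/4, 1/4, 1/4, 1/4) + 0.5 × (1/10, 3/10, 3/10, 3/10) = (7/40, 11/40, 11/40, 11/40)

D_KL(P||M) = 0.0177 nats
D_KL(Q||M) = 0.0223 nats

JSD(P||Q) = 0.5 × 0.0177 + 0.5 × 0.0223 = 0.0200 nats

Unlike KL divergence, JSD is symmetric and bounded: 0 ≤ JSD ≤ log(2).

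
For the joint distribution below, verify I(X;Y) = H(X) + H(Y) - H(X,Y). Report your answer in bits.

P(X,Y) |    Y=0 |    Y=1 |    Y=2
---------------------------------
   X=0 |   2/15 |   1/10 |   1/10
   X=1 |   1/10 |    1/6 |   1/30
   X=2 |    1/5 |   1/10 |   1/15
I(X;Y) = 0.0625 bits

Mutual information has multiple equivalent forms:
- I(X;Y) = H(X) - H(X|Y)
- I(X;Y) = H(Y) - H(Y|X)
- I(X;Y) = H(X) + H(Y) - H(X,Y)

Computing all quantities:
H(X) = 1.5801, H(Y) = 1.5179, H(X,Y) = 3.0356
H(X|Y) = 1.5177, H(Y|X) = 1.4554

Verification:
H(X) - H(X|Y) = 1.5801 - 1.5177 = 0.0625
H(Y) - H(Y|X) = 1.5179 - 1.4554 = 0.0625
H(X) + H(Y) - H(X,Y) = 1.5801 + 1.5179 - 3.0356 = 0.0625

All forms give I(X;Y) = 0.0625 bits. ✓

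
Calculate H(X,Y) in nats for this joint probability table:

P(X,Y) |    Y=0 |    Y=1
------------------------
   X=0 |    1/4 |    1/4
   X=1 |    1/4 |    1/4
1.3863 nats

Joint entropy is H(X,Y) = -Σ_{x,y} p(x,y) log p(x,y).

Summing over all non-zero entries:
H(X,Y) = -[1/4·log_e(1/4) + 1/4·log_e(1/4) + 1/4·log_e(1/4) + 1/4·log_e(1/4)]
H(X,Y) = 1.3863 nats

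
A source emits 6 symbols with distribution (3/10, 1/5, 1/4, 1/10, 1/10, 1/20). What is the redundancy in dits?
0.0659 dits

Redundancy measures how far a source is from maximum entropy:
R = H_max - H(X)

Maximum entropy for 6 symbols: H_max = log_10(6) = 0.7782 dits
Actual entropy: H(X) = 0.7122 dits
Redundancy: R = 0.7782 - 0.7122 = 0.0659 dits

This redundancy represents potential for compression: the source could be compressed by 0.0659 dits per symbol.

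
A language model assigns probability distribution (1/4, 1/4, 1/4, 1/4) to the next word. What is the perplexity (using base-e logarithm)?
4.0000

Perplexity is e^H (or exp(H) for natural log).

First, H = -Σ p log p = 1.3863 nats
Perplexity = e^1.3863 = 4.0000

Interpretation: The model's uncertainty is equivalent to choosing uniformly among 4.0 options.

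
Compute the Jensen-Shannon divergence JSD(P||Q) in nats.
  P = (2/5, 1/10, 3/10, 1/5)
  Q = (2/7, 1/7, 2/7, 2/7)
0.0106 nats

Jensen-Shannon divergence is:
JSD(P||Q) = 0.5 × D_KL(P||M) + 0.5 × D_KL(Q||M)
where M = 0.5 × (P + Q) is the mixture distribution.

M = 0.5 × (2/5, 1/10, 3/10, 1/5) + 0.5 × (2/7, 1/7, 2/7, 2/7) = (12/35, 0.121429, 0.292857, 0.242857)

D_KL(P||M) = 0.0106 nats
D_KL(Q||M) = 0.0105 nats

JSD(P||Q) = 0.5 × 0.0106 + 0.5 × 0.0105 = 0.0106 nats

Unlike KL divergence, JSD is symmetric and bounded: 0 ≤ JSD ≤ log(2).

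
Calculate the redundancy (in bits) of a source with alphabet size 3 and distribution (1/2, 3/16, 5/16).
0.1077 bits

Redundancy measures how far a source is from maximum entropy:
R = H_max - H(X)

Maximum entropy for 3 symbols: H_max = log_2(3) = 1.5850 bits
Actual entropy: H(X) = 1.4772 bits
Redundancy: R = 1.5850 - 1.4772 = 0.1077 bits

This redundancy represents potential for compression: the source could be compressed by 0.1077 bits per symbol.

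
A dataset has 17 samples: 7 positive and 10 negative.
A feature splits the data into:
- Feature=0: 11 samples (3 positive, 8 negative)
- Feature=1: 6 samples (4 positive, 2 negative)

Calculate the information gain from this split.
0.1063 bits

Information Gain = H(Y) - H(Y|Feature)

Before split:
P(positive) = 7/17 = 0.4118
H(Y) = 0.9774 bits

After split:
Feature=0: H = 0.8454 bits (weight = 11/17)
Feature=1: H = 0.9183 bits (weight = 6/17)
H(Y|Feature) = (11/17)×0.8454 + (6/17)×0.9183 = 0.8711 bits

Information Gain = 0.9774 - 0.8711 = 0.1063 bits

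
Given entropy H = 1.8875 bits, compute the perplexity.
3.6999

Perplexity is 2^H (or exp(H) for natural log).

H = 1.8875 bits
Perplexity = 2^1.8875 = 3.6999

Interpretation: The model's uncertainty is equivalent to choosing uniformly among 3.7 options.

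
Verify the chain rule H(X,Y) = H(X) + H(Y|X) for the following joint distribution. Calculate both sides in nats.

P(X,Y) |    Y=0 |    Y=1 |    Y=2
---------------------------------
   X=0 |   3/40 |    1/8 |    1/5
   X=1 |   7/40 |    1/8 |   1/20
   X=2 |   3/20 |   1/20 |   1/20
H(X,Y) = 2.0750, H(X) = 1.0805, H(Y|X) = 0.9944 (all in nats)

Chain rule: H(X,Y) = H(X) + H(Y|X)

Left side — joint entropy directly:
H(X,Y) = -Σ p(x,y) log p(x,y) = 2.0750 nats

Right side — compute H(Y|X) from the conditional distributions:
P(X) = (2/5, 7/20, 1/4), so H(X) = 1.0805 nats
H(Y|X) = Σ_x P(X=x) · H(Y|X=x):
  P(Y|X=0) = (3/16, 5/16, 1/2), H(Y|X=0) = 1.0239, weight P(X=0) = 2/5
  P(Y|X=1) = (1/2, 5/14, 1/7), H(Y|X=1) = 0.9923, weight P(X=1) = 7/20
  P(Y|X=2) = (3/5, 1/5, 1/5), H(Y|X=2) = 0.9503, weight P(X=2) = 1/4
H(Y|X) = 0.9944 nats

H(X) + H(Y|X) = 1.0805 + 0.9944 = 2.0750 nats

Both sides equal 2.0750 nats. ✓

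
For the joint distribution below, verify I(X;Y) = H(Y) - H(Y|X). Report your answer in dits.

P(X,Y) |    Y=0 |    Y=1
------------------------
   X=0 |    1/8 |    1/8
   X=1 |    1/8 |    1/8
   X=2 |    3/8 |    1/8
I(X;Y) = 0.0147 dits

Mutual information has multiple equivalent forms:
- I(X;Y) = H(X) - H(X|Y)
- I(X;Y) = H(Y) - H(Y|X)
- I(X;Y) = H(X) + H(Y) - H(X,Y)

Computing all quantities:
H(X) = 0.4515, H(Y) = 0.2873, H(X,Y) = 0.7242
H(X|Y) = 0.4369, H(Y|X) = 0.2726

Verification:
H(X) - H(X|Y) = 0.4515 - 0.4369 = 0.0147
H(Y) - H(Y|X) = 0.2873 - 0.2726 = 0.0147
H(X) + H(Y) - H(X,Y) = 0.4515 + 0.2873 - 0.7242 = 0.0147

All forms give I(X;Y) = 0.0147 dits. ✓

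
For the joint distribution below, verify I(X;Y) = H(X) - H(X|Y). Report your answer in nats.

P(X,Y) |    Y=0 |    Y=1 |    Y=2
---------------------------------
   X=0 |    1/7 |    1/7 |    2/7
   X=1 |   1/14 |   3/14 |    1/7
I(X;Y) = 0.0334 nats

Mutual information has multiple equivalent forms:
- I(X;Y) = H(X) - H(X|Y)
- I(X;Y) = H(Y) - H(Y|X)
- I(X;Y) = H(X) + H(Y) - H(X,Y)

Computing all quantities:
H(X) = 0.6829, H(Y) = 1.0609, H(X,Y) = 1.7105
H(X|Y) = 0.6495, H(Y|X) = 1.0276

Verification:
H(X) - H(X|Y) = 0.6829 - 0.6495 = 0.0334
H(Y) - H(Y|X) = 1.0609 - 1.0276 = 0.0334
H(X) + H(Y) - H(X,Y) = 0.6829 + 1.0609 - 1.7105 = 0.0334

All forms give I(X;Y) = 0.0334 nats. ✓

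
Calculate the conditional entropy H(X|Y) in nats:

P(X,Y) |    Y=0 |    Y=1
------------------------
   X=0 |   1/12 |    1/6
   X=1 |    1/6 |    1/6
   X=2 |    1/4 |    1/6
1.0550 nats

Using the chain rule: H(X|Y) = H(X,Y) - H(Y)

First, compute H(X,Y) = 1.7482 nats

Marginal P(Y) = (1/2, 1/2)
H(Y) = 0.6931 nats

H(X|Y) = H(X,Y) - H(Y) = 1.7482 - 0.6931 = 1.0550 nats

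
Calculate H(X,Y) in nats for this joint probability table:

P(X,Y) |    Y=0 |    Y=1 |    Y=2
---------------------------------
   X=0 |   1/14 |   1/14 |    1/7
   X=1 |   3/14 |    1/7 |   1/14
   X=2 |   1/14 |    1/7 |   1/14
2.1066 nats

Joint entropy is H(X,Y) = -Σ_{x,y} p(x,y) log p(x,y).

Summing over all non-zero entries:
H(X,Y) = -[1/14·log_e(1/14) + 1/14·log_e(1/14) + 1/7·log_e(1/7) + 3/14·log_e(3/14) + 1/7·log_e(1/7) + 1/14·log_e(1/14) + 1/14·log_e(1/14) + 1/7·log_e(1/7) + 1/14·log_e(1/14)]
H(X,Y) = 2.1066 nats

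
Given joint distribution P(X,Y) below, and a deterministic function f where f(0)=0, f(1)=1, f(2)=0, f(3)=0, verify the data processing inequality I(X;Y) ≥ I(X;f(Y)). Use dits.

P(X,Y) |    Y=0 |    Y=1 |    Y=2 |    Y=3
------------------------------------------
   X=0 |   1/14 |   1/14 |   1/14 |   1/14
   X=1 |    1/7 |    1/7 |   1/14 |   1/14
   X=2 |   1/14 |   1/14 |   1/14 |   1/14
I(X;Y) = 0.0061, I(X;f(Y)) = 0.0018, inequality holds: 0.0061 ≥ 0.0018

Data Processing Inequality: For any Markov chain X → Y → Z, we have I(X;Y) ≥ I(X;Z).

Here Z = f(Y) is a deterministic function of Y, forming X → Y → Z.

Original I(X;Y) = 0.0061 dits

After applying f:
P(X,Z) where Z=f(Y):
- P(X,Z=0) = P(X,Y=0) + P(X,Y=2) + P(X,Y=3)
- P(X,Z=1) = P(X,Y=1)

I(X;Z) = I(X;f(Y)) = 0.0018 dits

Verification: 0.0061 ≥ 0.0018 ✓

Information cannot be created by processing; the function f can only lose information about X.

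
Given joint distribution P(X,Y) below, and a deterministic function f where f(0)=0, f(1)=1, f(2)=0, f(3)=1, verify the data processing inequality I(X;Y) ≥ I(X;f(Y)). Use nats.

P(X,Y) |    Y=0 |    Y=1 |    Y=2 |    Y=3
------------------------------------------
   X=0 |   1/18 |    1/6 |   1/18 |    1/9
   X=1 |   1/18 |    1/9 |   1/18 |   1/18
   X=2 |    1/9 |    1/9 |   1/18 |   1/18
I(X;Y) = 0.0245, I(X;f(Y)) = 0.0176, inequality holds: 0.0245 ≥ 0.0176

Data Processing Inequality: For any Markov chain X → Y → Z, we have I(X;Y) ≥ I(X;Z).

Here Z = f(Y) is a deterministic function of Y, forming X → Y → Z.

Original I(X;Y) = 0.0245 nats

After applying f:
P(X,Z) where Z=f(Y):
- P(X,Z=0) = P(X,Y=0) + P(X,Y=2)
- P(X,Z=1) = P(X,Y=1) + P(X,Y=3)

I(X;Z) = I(X;f(Y)) = 0.0176 nats

Verification: 0.0245 ≥ 0.0176 ✓

Information cannot be created by processing; the function f can only lose information about X.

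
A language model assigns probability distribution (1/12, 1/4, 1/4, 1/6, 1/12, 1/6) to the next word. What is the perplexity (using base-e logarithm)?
5.4989

Perplexity is e^H (or exp(H) for natural log).

First, H = -Σ p log p = 1.7046 nats
Perplexity = e^1.7046 = 5.4989

Interpretation: The model's uncertainty is equivalent to choosing uniformly among 5.5 options.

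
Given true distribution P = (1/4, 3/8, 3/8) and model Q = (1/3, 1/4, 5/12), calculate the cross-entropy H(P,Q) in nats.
1.1228 nats

Cross-entropy: H(P,Q) = -Σ p(x) log q(x)

Alternatively: H(P,Q) = H(P) + D_KL(P||Q)
H(P) = 1.0822 nats
D_KL(P||Q) = 0.0406 nats

H(P,Q) = 1.0822 + 0.0406 = 1.1228 nats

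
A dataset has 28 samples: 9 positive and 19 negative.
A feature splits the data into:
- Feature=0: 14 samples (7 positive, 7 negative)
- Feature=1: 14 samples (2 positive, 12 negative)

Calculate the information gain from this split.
0.1101 bits

Information Gain = H(Y) - H(Y|Feature)

Before split:
P(positive) = 9/28 = 0.3214
H(Y) = 0.9059 bits

After split:
Feature=0: H = 1.0000 bits (weight = 14/28)
Feature=1: H = 0.5917 bits (weight = 14/28)
H(Y|Feature) = (14/28)×1.0000 + (14/28)×0.5917 = 0.7958 bits

Information Gain = 0.9059 - 0.7958 = 0.1101 bits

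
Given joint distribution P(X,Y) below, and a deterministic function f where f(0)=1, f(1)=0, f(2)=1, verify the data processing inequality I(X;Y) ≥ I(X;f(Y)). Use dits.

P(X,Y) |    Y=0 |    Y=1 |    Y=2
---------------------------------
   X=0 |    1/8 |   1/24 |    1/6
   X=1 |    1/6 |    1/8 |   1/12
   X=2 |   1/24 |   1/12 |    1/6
I(X;Y) = 0.0331, I(X;f(Y)) = 0.0102, inequality holds: 0.0331 ≥ 0.0102

Data Processing Inequality: For any Markov chain X → Y → Z, we have I(X;Y) ≥ I(X;Z).

Here Z = f(Y) is a deterministic function of Y, forming X → Y → Z.

Original I(X;Y) = 0.0331 dits

After applying f:
P(X,Z) where Z=f(Y):
- P(X,Z=0) = P(X,Y=1)
- P(X,Z=1) = P(X,Y=0) + P(X,Y=2)

I(X;Z) = I(X;f(Y)) = 0.0102 dits

Verification: 0.0331 ≥ 0.0102 ✓

Information cannot be created by processing; the function f can only lose information about X.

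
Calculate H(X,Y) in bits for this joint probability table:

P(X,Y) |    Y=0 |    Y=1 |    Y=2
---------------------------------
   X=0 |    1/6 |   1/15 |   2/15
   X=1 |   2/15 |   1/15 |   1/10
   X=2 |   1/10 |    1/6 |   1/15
3.0826 bits

Joint entropy is H(X,Y) = -Σ_{x,y} p(x,y) log p(x,y).

Summing over all non-zero entries:
H(X,Y) = -[1/6·log_2(1/6) + 1/15·log_2(1/15) + 2/15·log_2(2/15) + 2/15·log_2(2/15) + 1/15·log_2(1/15) + 1/10·log_2(1/10) + 1/10·log_2(1/10) + 1/6·log_2(1/6) + 1/15·log_2(1/15)]
H(X,Y) = 3.0826 bits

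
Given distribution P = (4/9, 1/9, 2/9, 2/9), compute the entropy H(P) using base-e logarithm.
1.2730 nats

Shannon entropy is H(X) = -Σ p(x) log p(x).

For P = (4/9, 1/9, 2/9, 2/9):
H = -4/9 × log_e(4/9) -1/9 × log_e(1/9) -2/9 × log_e(2/9) -2/9 × log_e(2/9)
H = 1.2730 nats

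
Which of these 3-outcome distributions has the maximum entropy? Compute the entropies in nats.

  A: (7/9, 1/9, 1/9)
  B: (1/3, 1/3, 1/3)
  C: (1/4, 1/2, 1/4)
B

For a discrete distribution over n outcomes, entropy is maximized by the uniform distribution.

Computing entropies:
H(A) = 0.6837 nats
H(B) = 1.0986 nats
H(C) = 1.0397 nats

The uniform distribution (where all probabilities equal 1/3) achieves the maximum entropy of log_e(3) = 1.0986 nats.

Distribution B has the highest entropy.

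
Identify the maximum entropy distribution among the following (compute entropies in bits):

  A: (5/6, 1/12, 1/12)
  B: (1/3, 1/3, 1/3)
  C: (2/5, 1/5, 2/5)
B

For a discrete distribution over n outcomes, entropy is maximized by the uniform distribution.

Computing entropies:
H(A) = 0.8167 bits
H(B) = 1.5850 bits
H(C) = 1.5219 bits

The uniform distribution (where all probabilities equal 1/3) achieves the maximum entropy of log_2(3) = 1.5850 bits.

Distribution B has the highest entropy.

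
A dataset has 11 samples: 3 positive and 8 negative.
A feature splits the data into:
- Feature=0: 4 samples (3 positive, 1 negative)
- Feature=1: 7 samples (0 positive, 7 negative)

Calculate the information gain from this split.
0.5503 bits

Information Gain = H(Y) - H(Y|Feature)

Before split:
P(positive) = 3/11 = 0.2727
H(Y) = 0.8454 bits

After split:
Feature=0: H = 0.8113 bits (weight = 4/11)
Feature=1: H = 0.0000 bits (weight = 7/11)
H(Y|Feature) = (4/11)×0.8113 + (7/11)×0.0000 = 0.2950 bits

Information Gain = 0.8454 - 0.2950 = 0.5503 bits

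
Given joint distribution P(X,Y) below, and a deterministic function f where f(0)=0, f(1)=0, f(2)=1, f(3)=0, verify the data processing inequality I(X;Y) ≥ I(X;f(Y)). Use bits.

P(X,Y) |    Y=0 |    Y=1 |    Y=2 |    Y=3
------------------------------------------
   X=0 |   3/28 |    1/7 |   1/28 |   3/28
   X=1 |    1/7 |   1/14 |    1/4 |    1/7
I(X;Y) = 0.1219, I(X;f(Y)) = 0.0970, inequality holds: 0.1219 ≥ 0.0970

Data Processing Inequality: For any Markov chain X → Y → Z, we have I(X;Y) ≥ I(X;Z).

Here Z = f(Y) is a deterministic function of Y, forming X → Y → Z.

Original I(X;Y) = 0.1219 bits

After applying f:
P(X,Z) where Z=f(Y):
- P(X,Z=0) = P(X,Y=0) + P(X,Y=1) + P(X,Y=3)
- P(X,Z=1) = P(X,Y=2)

I(X;Z) = I(X;f(Y)) = 0.0970 bits

Verification: 0.1219 ≥ 0.0970 ✓

Information cannot be created by processing; the function f can only lose information about X.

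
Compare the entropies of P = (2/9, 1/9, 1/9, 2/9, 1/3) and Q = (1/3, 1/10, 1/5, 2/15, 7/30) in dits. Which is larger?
Q

Computing entropies in dits:
H(P) = 0.6614
H(Q) = 0.6630

Distribution Q has higher entropy.

Intuition: The distribution closer to uniform (more spread out) has higher entropy.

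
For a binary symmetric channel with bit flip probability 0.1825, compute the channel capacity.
0.3145 bits

For a binary symmetric channel (BSC) with error probability p:
Capacity C = 1 - H(p) bits per symbol

where H(p) = -p log₂(p) - (1-p) log₂(1-p) is the binary entropy function.

H(0.1825) = 0.6855 bits
C = 1 - 0.6855 = 0.3145 bits per symbol

This means we can reliably transmit up to 0.3145 bits of information per channel use.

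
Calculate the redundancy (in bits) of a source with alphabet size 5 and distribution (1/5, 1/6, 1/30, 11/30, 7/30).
0.2425 bits

Redundancy measures how far a source is from maximum entropy:
R = H_max - H(X)

Maximum entropy for 5 symbols: H_max = log_2(5) = 2.3219 bits
Actual entropy: H(X) = 2.0794 bits
Redundancy: R = 2.3219 - 2.0794 = 0.2425 bits

This redundancy represents potential for compression: the source could be compressed by 0.2425 bits per symbol.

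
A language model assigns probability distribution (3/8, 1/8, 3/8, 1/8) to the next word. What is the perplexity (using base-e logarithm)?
3.5095

Perplexity is e^H (or exp(H) for natural log).

First, H = -Σ p log p = 1.2555 nats
Perplexity = e^1.2555 = 3.5095

Interpretation: The model's uncertainty is equivalent to choosing uniformly among 3.5 options.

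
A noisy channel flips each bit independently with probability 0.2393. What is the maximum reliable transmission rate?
0.2061 bits

For a binary symmetric channel (BSC) with error probability p:
Capacity C = 1 - H(p) bits per symbol

where H(p) = -p log₂(p) - (1-p) log₂(1-p) is the binary entropy function.

H(0.2393) = 0.7939 bits
C = 1 - 0.7939 = 0.2061 bits per symbol

This means we can reliably transmit up to 0.2061 bits of information per channel use.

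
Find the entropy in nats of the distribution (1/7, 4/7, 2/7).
0.9557 nats

Shannon entropy is H(X) = -Σ p(x) log p(x).

For P = (1/7, 4/7, 2/7):
H = -1/7 × log_e(1/7) -4/7 × log_e(4/7) -2/7 × log_e(2/7)
H = 0.9557 nats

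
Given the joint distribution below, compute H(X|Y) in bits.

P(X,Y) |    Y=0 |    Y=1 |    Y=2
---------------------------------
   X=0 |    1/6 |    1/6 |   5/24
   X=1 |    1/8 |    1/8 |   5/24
0.9914 bits

Using the chain rule: H(X|Y) = H(X,Y) - H(Y)

First, compute H(X,Y) = 2.5546 bits

Marginal P(Y) = (7/24, 7/24, 5/12)
H(Y) = 1.5632 bits

H(X|Y) = H(X,Y) - H(Y) = 2.5546 - 1.5632 = 0.9914 bits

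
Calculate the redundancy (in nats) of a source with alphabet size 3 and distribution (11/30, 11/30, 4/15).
0.0104 nats

Redundancy measures how far a source is from maximum entropy:
R = H_max - H(X)

Maximum entropy for 3 symbols: H_max = log_e(3) = 1.0986 nats
Actual entropy: H(X) = 1.0882 nats
Redundancy: R = 1.0986 - 1.0882 = 0.0104 nats

This redundancy represents potential for compression: the source could be compressed by 0.0104 nats per symbol.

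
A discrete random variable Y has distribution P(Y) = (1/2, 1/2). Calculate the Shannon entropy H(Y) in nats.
0.6931 nats

Shannon entropy is H(X) = -Σ p(x) log p(x).

For P = (1/2, 1/2):
H = -1/2 × log_e(1/2) -1/2 × log_e(1/2)
H = 0.6931 nats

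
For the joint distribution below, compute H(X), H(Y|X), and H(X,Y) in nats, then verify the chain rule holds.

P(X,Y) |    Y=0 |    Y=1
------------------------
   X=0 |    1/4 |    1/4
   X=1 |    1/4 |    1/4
H(X,Y) = 1.3863, H(X) = 0.6931, H(Y|X) = 0.6931 (all in nats)

Chain rule: H(X,Y) = H(X) + H(Y|X)

Left side — joint entropy directly:
H(X,Y) = -Σ p(x,y) log p(x,y) = 1.3863 nats

Right side — compute H(Y|X) from the conditional distributions:
P(X) = (1/2, 1/2), so H(X) = 0.6931 nats
H(Y|X) = Σ_x P(X=x) · H(Y|X=x):
  P(Y|X=0) = (1/2, 1/2), H(Y|X=0) = 0.6931, weight P(X=0) = 1/2
  P(Y|X=1) = (1/2, 1/2), H(Y|X=1) = 0.6931, weight P(X=1) = 1/2
H(Y|X) = 0.6931 nats

H(X) + H(Y|X) = 0.6931 + 0.6931 = 1.3863 nats

Both sides equal 1.3863 nats. ✓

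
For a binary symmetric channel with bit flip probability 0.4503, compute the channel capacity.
0.0071 bits

For a binary symmetric channel (BSC) with error probability p:
Capacity C = 1 - H(p) bits per symbol

where H(p) = -p log₂(p) - (1-p) log₂(1-p) is the binary entropy function.

H(0.4503) = 0.9929 bits
C = 1 - 0.9929 = 0.0071 bits per symbol

This means we can reliably transmit up to 0.0071 bits of information per channel use.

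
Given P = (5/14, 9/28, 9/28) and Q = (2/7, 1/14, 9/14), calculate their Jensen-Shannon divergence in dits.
0.0314 dits

Jensen-Shannon divergence is:
JSD(P||Q) = 0.5 × D_KL(P||M) + 0.5 × D_KL(Q||M)
where M = 0.5 × (P + Q) is the mixture distribution.

M = 0.5 × (5/14, 9/28, 9/28) + 0.5 × (2/7, 1/14, 9/14) = (9/28, 0.196429, 0.482143)

D_KL(P||M) = 0.0285 dits
D_KL(Q||M) = 0.0343 dits

JSD(P||Q) = 0.5 × 0.0285 + 0.5 × 0.0343 = 0.0314 dits

Unlike KL divergence, JSD is symmetric and bounded: 0 ≤ JSD ≤ log(2).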